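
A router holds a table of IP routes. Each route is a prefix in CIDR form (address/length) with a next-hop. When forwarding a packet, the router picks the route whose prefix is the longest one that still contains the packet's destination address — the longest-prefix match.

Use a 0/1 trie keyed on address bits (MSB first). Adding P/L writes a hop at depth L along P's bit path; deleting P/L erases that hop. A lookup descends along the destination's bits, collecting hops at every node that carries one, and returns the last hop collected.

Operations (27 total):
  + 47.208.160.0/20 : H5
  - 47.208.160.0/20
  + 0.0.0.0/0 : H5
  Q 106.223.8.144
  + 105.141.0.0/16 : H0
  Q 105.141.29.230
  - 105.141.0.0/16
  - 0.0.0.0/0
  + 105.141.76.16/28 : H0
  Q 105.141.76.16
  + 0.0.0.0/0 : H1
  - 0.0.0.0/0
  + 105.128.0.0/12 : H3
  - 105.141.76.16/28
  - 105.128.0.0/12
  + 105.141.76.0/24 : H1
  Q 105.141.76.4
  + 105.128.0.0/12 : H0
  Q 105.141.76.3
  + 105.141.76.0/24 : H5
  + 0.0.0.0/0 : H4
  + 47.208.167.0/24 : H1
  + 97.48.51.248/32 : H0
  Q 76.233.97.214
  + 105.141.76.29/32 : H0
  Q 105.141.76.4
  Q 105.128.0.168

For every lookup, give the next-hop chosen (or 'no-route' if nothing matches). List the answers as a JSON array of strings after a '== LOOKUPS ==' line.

Process each operation:
  + 47.208.160.0/20 (H5) depth=20
  - 47.208.160.0/20 clear@20
  + 0.0.0.0/0 (H5) depth=0
  lookup 106.223.8.144: bits 0 walk d0:H5→d1:- -> H5
  + 105.141.0.0/16 (H0) depth=16
  lookup 105.141.29.230: bits 0110100110001101 walk d0:H5→d1:-→d2:-→d3:-→d4:-→d5:-→d6:-→d7:-→d8:-→d9:-→d10:-→d11:-→d12:-→d13:-→d14:-→d15:-→d16:H0 -> H0
  - 105.141.0.0/16 clear@16
  - 0.0.0.0/0 clear@0
  + 105.141.76.16/28 (H0) depth=28
  lookup 105.141.76.16: bits 0110100110001101010011000001 walk d0:-→d1:-→d2:-→d3:-→d4:-→d5:-→d6:-→d7:-→d8:-→d9:-→d10:-→d11:-→d12:-→d13:-→d14:-→d15:-→d16:-→d17:-→d18:-→d19:-→d20:-→d21:-→d22:-→d23:-→d24:-→d25:-→d26:-→d27:-→d28:H0 -> H0
  + 0.0.0.0/0 (H1) depth=0
  - 0.0.0.0/0 clear@0
  + 105.128.0.0/12 (H3) depth=12
  - 105.141.76.16/28 clear@28
  - 105.128.0.0/12 clear@12
  + 105.141.76.0/24 (H1) depth=24
  lookup 105.141.76.4: bits 011010011000110101001100000 walk d0:-→d1:-→d2:-→d3:-→d4:-→d5:-→d6:-→d7:-→d8:-→d9:-→d10:-→d11:-→d12:-→d13:-→d14:-→d15:-→d16:-→d17:-→d18:-→d19:-→d20:-→d21:-→d22:-→d23:-→d24:H1→d25:-→d26:-→d27:- -> H1
  + 105.128.0.0/12 (H0) depth=12
  lookup 105.141.76.3: bits 011010011000110101001100000 walk d0:-→d1:-→d2:-→d3:-→d4:-→d5:-→d6:-→d7:-→d8:-→d9:-→d10:-→d11:-→d12:H0→d13:-→d14:-→d15:-→d16:-→d17:-→d18:-→d19:-→d20:-→d21:-→d22:-→d23:-→d24:H1→d25:-→d26:-→d27:- -> H1
  + 105.141.76.0/24 (H5) depth=24
  + 0.0.0.0/0 (H4) depth=0
  + 47.208.167.0/24 (H1) depth=24
  + 97.48.51.248/32 (H0) depth=32
  lookup 76.233.97.214: bits 01 walk d0:H4→d1:-→d2:- -> H4
  + 105.141.76.29/32 (H0) depth=32
  lookup 105.141.76.4: bits 011010011000110101001100000 walk d0:H4→d1:-→d2:-→d3:-→d4:-→d5:-→d6:-→d7:-→d8:-→d9:-→d10:-→d11:-→d12:H0→d13:-→d14:-→d15:-→d16:-→d17:-→d18:-→d19:-→d20:-→d21:-→d22:-→d23:-→d24:H5→d25:-→d26:-→d27:- -> H5
  lookup 105.128.0.168: bits 011010011000 walk d0:H4→d1:-→d2:-→d3:-→d4:-→d5:-→d6:-→d7:-→d8:-→d9:-→d10:-→d11:-→d12:H0 -> H0

== LOOKUPS ==
["H5","H0","H0","H1","H1","H4","H5","H0"]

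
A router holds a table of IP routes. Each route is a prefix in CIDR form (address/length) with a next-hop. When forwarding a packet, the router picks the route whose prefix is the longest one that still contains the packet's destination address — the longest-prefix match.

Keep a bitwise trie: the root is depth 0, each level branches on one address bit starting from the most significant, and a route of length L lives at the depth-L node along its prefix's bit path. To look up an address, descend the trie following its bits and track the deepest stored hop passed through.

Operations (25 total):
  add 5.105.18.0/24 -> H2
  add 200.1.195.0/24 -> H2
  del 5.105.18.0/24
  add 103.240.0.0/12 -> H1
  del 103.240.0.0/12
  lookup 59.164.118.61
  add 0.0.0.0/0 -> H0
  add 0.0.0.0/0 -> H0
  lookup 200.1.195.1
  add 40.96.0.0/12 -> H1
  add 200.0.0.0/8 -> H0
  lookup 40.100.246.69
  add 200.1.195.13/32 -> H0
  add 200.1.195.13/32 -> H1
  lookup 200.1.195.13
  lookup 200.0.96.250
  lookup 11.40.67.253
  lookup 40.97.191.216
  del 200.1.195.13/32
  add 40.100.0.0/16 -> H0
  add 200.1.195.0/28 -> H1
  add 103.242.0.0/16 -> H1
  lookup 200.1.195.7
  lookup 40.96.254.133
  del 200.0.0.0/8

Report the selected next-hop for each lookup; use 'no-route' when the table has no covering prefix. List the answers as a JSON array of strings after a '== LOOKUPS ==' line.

Apply in order:
  add 5.105.18.0/24 -> H2 at depth 24
  add 200.1.195.0/24 -> H2 at depth 24
  - 5.105.18.0/24 clear@24
  add 103.240.0.0/12 -> H1 at depth 12
  - 103.240.0.0/12 clear@12
  ? 59.164.118.61  path d0:-→d1:-→d2:-  best=no-route
  add 0.0.0.0/0 -> H0 at depth 0
  add 0.0.0.0/0 -> H0 at depth 0
  ? 200.1.195.1  path d0:H0→d1:-→d2:-→d3:-→d4:-→d5:-→d6:-→d7:-→d8:-→d9:-→d10:-→d11:-→d12:-→d13:-→d14:-→d15:-→d16:-→d17:-→d18:-→d19:-→d20:-→d21:-→d22:-→d23:-→d24:H2  best=H2
  add 40.96.0.0/12 -> H1 at depth 12
  add 200.0.0.0/8 -> H0 at depth 8
  ? 40.100.246.69  path d0:H0→d1:-→d2:-→d3:-→d4:-→d5:-→d6:-→d7:-→d8:-→d9:-→d10:-→d11:-→d12:H1  best=H1
  add 200.1.195.13/32 -> H0 at depth 32
  add 200.1.195.13/32 -> H1 at depth 32
  ? 200.1.195.13  path d0:H0→d1:-→d2:-→d3:-→d4:-→d5:-→d6:-→d7:-→d8:H0→d9:-→d10:-→d11:-→d12:-→d13:-→d14:-→d15:-→d16:-→d17:-→d18:-→d19:-→d20:-→d21:-→d22:-→d23:-→d24:H2→d25:-→d26:-→d27:-→d28:-→d29:-→d30:-→d31:-→d32:H1  best=H1
  ? 200.0.96.250  path d0:H0→d1:-→d2:-→d3:-→d4:-→d5:-→d6:-→d7:-→d8:H0→d9:-→d10:-→d11:-→d12:-→d13:-→d14:-→d15:-  best=H0
  ? 11.40.67.253  path d0:H0→d1:-→d2:-→d3:-→d4:-  best=H0
  ? 40.97.191.216  path d0:H0→d1:-→d2:-→d3:-→d4:-→d5:-→d6:-→d7:-→d8:-→d9:-→d10:-→d11:-→d12:H1  best=H1
  - 200.1.195.13/32 clear@32
  add 40.100.0.0/16 -> H0 at depth 16
  add 200.1.195.0/28 -> H1 at depth 28
  add 103.242.0.0/16 -> H1 at depth 16
  ? 200.1.195.7  path d0:H0→d1:-→d2:-→d3:-→d4:-→d5:-→d6:-→d7:-→d8:H0→d9:-→d10:-→d11:-→d12:-→d13:-→d14:-→d15:-→d16:-→d17:-→d18:-→d19:-→d20:-→d21:-→d22:-→d23:-→d24:H2→d25:-→d26:-→d27:-→d28:H1  best=H1
  ? 40.96.254.133  path d0:H0→d1:-→d2:-→d3:-→d4:-→d5:-→d6:-→d7:-→d8:-→d9:-→d10:-→d11:-→d12:H1→d13:-  best=H1
  - 200.0.0.0/8 clear@8

== LOOKUPS ==
["no-route","H2","H1","H1","H0","H0","H1","H1","H1"]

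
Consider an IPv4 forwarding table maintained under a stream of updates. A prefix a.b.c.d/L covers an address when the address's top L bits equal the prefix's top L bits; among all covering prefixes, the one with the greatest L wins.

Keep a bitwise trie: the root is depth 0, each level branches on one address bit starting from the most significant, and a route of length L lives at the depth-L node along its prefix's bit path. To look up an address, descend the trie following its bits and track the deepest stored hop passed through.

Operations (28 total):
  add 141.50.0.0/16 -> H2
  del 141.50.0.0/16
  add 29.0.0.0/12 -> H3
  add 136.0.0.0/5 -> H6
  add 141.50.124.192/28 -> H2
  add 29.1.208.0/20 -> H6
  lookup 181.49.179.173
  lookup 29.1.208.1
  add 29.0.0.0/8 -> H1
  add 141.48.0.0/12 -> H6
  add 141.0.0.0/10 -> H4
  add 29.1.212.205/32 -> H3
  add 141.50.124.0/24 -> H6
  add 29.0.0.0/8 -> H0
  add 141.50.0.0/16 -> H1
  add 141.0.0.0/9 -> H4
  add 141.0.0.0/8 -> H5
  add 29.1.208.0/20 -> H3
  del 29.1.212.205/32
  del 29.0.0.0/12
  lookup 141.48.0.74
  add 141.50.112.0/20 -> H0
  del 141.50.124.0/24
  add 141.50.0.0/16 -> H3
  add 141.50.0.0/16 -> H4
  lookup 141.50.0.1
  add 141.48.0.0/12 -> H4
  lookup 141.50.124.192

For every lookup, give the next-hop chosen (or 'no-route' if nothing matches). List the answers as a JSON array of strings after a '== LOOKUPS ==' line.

Process each operation:
  + 141.50.0.0/16 (H2) depth=16
  del 141.50.0.0/16 (clear depth 16)
  + 29.0.0.0/12 (H3) depth=12
  + 136.0.0.0/5 (H6) depth=5
  + 141.50.124.192/28 (H2) depth=28
  + 29.1.208.0/20 (H6) depth=20
  Q 181.49.179.173: descend 10 ; hops seen [∅] ; pick no-route
  Q 29.1.208.1: descend 00011101000000011101 ; hops seen [H3,H6] ; pick H6
  + 29.0.0.0/8 (H1) depth=8
  + 141.48.0.0/12 (H6) depth=12
  + 141.0.0.0/10 (H4) depth=10
  + 29.1.212.205/32 (H3) depth=32
  + 141.50.124.0/24 (H6) depth=24
  + 29.0.0.0/8 (H0) depth=8
  + 141.50.0.0/16 (H1) depth=16
  + 141.0.0.0/9 (H4) depth=9
  + 141.0.0.0/8 (H5) depth=8
  + 29.1.208.0/20 (H3) depth=20
  del 29.1.212.205/32 (clear depth 32)
  del 29.0.0.0/12 (clear depth 12)
  Q 141.48.0.74: descend 10001101001100 ; hops seen [H6,H5,H4,H4,H6] ; pick H6
  + 141.50.112.0/20 (H0) depth=20
  del 141.50.124.0/24 (clear depth 24)
  + 141.50.0.0/16 (H3) depth=16
  + 141.50.0.0/16 (H4) depth=16
  Q 141.50.0.1: descend 10001101001100100 ; hops seen [H6,H5,H4,H4,H6,H4] ; pick H4
  + 141.48.0.0/12 (H4) depth=12
  Q 141.50.124.192: descend 1000110100110010011111001100 ; hops seen [H6,H5,H4,H4,H4,H4,H0,H2] ; pick H2

== LOOKUPS ==
["no-route","H6","H6","H4","H2"]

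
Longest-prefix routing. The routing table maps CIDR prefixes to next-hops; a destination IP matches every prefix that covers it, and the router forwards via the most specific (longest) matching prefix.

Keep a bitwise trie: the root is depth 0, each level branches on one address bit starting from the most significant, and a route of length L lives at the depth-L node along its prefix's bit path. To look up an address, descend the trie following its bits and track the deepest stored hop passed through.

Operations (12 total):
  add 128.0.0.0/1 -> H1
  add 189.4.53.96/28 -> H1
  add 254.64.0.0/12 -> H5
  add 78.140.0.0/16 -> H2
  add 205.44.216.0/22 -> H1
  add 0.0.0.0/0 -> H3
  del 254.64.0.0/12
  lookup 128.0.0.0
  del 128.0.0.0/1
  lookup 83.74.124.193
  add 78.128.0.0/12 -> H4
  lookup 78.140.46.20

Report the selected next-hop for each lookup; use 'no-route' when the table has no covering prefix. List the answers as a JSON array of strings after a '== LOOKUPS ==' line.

Apply in order:
  add 128.0.0.0/1 -> H1 at depth 1
  add 189.4.53.96/28 -> H1 at depth 28
  add 254.64.0.0/12 -> H5 at depth 12
  add 78.140.0.0/16 -> H2 at depth 16
  add 205.44.216.0/22 -> H1 at depth 22
  add 0.0.0.0/0 -> H3 at depth 0
  del 254.64.0.0/12 (clear depth 12)
  ? 128.0.0.0  path d0:H3→d1:H1→d2:-  best=H1
  del 128.0.0.0/1 (clear depth 1)
  ? 83.74.124.193  path d0:H3→d1:-→d2:-→d3:-  best=H3
  add 78.128.0.0/12 -> H4 at depth 12
  ? 78.140.46.20  path d0:H3→d1:-→d2:-→d3:-→d4:-→d5:-→d6:-→d7:-→d8:-→d9:-→d10:-→d11:-→d12:H4→d13:-→d14:-→d15:-→d16:H2  best=H2

== LOOKUPS ==
["H1","H3","H2"]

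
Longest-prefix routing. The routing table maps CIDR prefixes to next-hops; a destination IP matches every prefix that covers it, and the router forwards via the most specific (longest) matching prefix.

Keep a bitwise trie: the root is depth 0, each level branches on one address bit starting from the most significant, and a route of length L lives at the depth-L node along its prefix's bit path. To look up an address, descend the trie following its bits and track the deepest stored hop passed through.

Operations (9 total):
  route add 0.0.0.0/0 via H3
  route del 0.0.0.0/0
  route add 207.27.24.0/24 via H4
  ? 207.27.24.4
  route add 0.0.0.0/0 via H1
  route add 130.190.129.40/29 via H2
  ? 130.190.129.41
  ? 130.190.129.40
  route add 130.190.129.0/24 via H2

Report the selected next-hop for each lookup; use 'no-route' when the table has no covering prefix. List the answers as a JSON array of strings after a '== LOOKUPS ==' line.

Process each operation:
  + 0.0.0.0/0 (H3) depth=0
  - 0.0.0.0/0 clear@0
  + 207.27.24.0/24 (H4) depth=24
  lookup 207.27.24.4: bits 110011110001101100011000 walk d0:-→d1:-→d2:-→d3:-→d4:-→d5:-→d6:-→d7:-→d8:-→d9:-→d10:-→d11:-→d12:-→d13:-→d14:-→d15:-→d16:-→d17:-→d18:-→d19:-→d20:-→d21:-→d22:-→d23:-→d24:H4 -> H4
  + 0.0.0.0/0 (H1) depth=0
  + 130.190.129.40/29 (H2) depth=29
  lookup 130.190.129.41: bits 10000010101111101000000100101 walk d0:H1→d1:-→d2:-→d3:-→d4:-→d5:-→d6:-→d7:-→d8:-→d9:-→d10:-→d11:-→d12:-→d13:-→d14:-→d15:-→d16:-→d17:-→d18:-→d19:-→d20:-→d21:-→d22:-→d23:-→d24:-→d25:-→d26:-→d27:-→d28:-→d29:H2 -> H2
  lookup 130.190.129.40: bits 10000010101111101000000100101 walk d0:H1→d1:-→d2:-→d3:-→d4:-→d5:-→d6:-→d7:-→d8:-→d9:-→d10:-→d11:-→d12:-→d13:-→d14:-→d15:-→d16:-→d17:-→d18:-→d19:-→d20:-→d21:-→d22:-→d23:-→d24:-→d25:-→d26:-→d27:-→d28:-→d29:H2 -> H2
  + 130.190.129.0/24 (H2) depth=24

== LOOKUPS ==
["H4","H2","H2"]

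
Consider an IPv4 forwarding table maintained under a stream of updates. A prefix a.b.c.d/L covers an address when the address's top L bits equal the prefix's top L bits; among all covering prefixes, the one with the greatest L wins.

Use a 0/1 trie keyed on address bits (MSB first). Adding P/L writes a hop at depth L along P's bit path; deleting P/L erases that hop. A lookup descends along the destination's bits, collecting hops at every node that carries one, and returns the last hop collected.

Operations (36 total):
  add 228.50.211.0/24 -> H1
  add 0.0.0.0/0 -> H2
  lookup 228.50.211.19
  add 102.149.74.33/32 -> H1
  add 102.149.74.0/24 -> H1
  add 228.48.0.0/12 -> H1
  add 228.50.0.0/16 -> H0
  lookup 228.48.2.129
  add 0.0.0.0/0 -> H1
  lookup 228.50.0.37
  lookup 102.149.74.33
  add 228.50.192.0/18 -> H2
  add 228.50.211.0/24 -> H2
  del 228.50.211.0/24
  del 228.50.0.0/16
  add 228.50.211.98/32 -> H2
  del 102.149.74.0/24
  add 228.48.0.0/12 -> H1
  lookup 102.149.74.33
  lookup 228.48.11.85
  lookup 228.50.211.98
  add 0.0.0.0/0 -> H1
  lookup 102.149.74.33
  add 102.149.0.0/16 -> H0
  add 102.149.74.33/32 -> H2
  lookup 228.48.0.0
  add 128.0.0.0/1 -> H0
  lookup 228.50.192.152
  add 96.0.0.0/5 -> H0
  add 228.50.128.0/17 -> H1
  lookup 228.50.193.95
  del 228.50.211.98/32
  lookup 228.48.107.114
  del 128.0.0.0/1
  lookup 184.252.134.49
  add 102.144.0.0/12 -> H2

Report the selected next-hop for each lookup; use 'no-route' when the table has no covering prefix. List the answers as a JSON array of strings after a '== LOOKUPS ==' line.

Process each operation:
  + 228.50.211.0/24 (H1) depth=24
  + 0.0.0.0/0 (H2) depth=0
  Q 228.50.211.19: descend 111001000011001011010011 ; hops seen [H2,H1] ; pick H1
  + 102.149.74.33/32 (H1) depth=32
  + 102.149.74.0/24 (H1) depth=24
  + 228.48.0.0/12 (H1) depth=12
  + 228.50.0.0/16 (H0) depth=16
  Q 228.48.2.129: descend 11100100001100 ; hops seen [H2,H1] ; pick H1
  + 0.0.0.0/0 (H1) depth=0
  Q 228.50.0.37: descend 1110010000110010 ; hops seen [H1,H1,H0] ; pick H0
  Q 102.149.74.33: descend 01100110100101010100101000100001 ; hops seen [H1,H1,H1] ; pick H1
  + 228.50.192.0/18 (H2) depth=18
  + 228.50.211.0/24 (H2) depth=24
  - 228.50.211.0/24 clear@24
  - 228.50.0.0/16 clear@16
  + 228.50.211.98/32 (H2) depth=32
  - 102.149.74.0/24 clear@24
  + 228.48.0.0/12 (H1) depth=12
  Q 102.149.74.33: descend 01100110100101010100101000100001 ; hops seen [H1,H1] ; pick H1
  Q 228.48.11.85: descend 11100100001100 ; hops seen [H1,H1] ; pick H1
  Q 228.50.211.98: descend 11100100001100101101001101100010 ; hops seen [H1,H1,H2,H2] ; pick H2
  + 0.0.0.0/0 (H1) depth=0
  Q 102.149.74.33: descend 01100110100101010100101000100001 ; hops seen [H1,H1] ; pick H1
  + 102.149.0.0/16 (H0) depth=16
  + 102.149.74.33/32 (H2) depth=32
  Q 228.48.0.0: descend 11100100001100 ; hops seen [H1,H1] ; pick H1
  + 128.0.0.0/1 (H0) depth=1
  Q 228.50.192.152: descend 1110010000110010110 ; hops seen [H1,H0,H1,H2] ; pick H2
  + 96.0.0.0/5 (H0) depth=5
  + 228.50.128.0/17 (H1) depth=17
  Q 228.50.193.95: descend 1110010000110010110 ; hops seen [H1,H0,H1,H1,H2] ; pick H2
  - 228.50.211.98/32 clear@32
  Q 228.48.107.114: descend 11100100001100 ; hops seen [H1,H0,H1] ; pick H1
  - 128.0.0.0/1 clear@1
  Q 184.252.134.49: descend 1 ; hops seen [H1] ; pick H1
  + 102.144.0.0/12 (H2) depth=12

== LOOKUPS ==
["H1","H1","H0","H1","H1","H1","H2","H1","H1","H2","H2","H1","H1"]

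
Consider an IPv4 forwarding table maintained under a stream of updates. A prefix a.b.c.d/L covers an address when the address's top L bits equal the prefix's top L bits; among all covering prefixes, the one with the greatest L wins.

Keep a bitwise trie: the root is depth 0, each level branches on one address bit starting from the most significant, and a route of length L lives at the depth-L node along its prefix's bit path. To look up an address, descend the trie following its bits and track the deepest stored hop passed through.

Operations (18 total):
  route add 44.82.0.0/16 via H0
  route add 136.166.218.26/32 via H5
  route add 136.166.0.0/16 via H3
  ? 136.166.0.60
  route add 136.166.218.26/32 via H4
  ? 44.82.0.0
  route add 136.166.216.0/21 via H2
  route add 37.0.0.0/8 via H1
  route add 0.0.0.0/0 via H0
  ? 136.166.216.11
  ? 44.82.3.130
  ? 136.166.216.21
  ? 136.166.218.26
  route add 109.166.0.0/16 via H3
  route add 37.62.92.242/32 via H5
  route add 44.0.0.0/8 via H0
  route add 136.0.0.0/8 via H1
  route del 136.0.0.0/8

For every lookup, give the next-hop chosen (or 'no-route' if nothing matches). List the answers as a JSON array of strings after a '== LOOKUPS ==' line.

Process each operation:
  add 44.82.0.0/16 -> H0 at depth 16
  add 136.166.218.26/32 -> H5 at depth 32
  add 136.166.0.0/16 -> H3 at depth 16
  Q 136.166.0.60: descend 1000100010100110 ; hops seen [H3] ; pick H3
  add 136.166.218.26/32 -> H4 at depth 32
  Q 44.82.0.0: descend 0010110001010010 ; hops seen [H0] ; pick H0
  add 136.166.216.0/21 -> H2 at depth 21
  add 37.0.0.0/8 -> H1 at depth 8
  add 0.0.0.0/0 -> H0 at depth 0
  Q 136.166.216.11: descend 1000100010100110110110 ; hops seen [H0,H3,H2] ; pick H2
  Q 44.82.3.130: descend 0010110001010010 ; hops seen [H0,H0] ; pick H0
  Q 136.166.216.21: descend 1000100010100110110110 ; hops seen [H0,H3,H2] ; pick H2
  Q 136.166.218.26: descend 10001000101001101101101000011010 ; hops seen [H0,H3,H2,H4] ; pick H4
  add 109.166.0.0/16 -> H3 at depth 16
  add 37.62.92.242/32 -> H5 at depth 32
  add 44.0.0.0/8 -> H0 at depth 8
  add 136.0.0.0/8 -> H1 at depth 8
  del 136.0.0.0/8 (clear depth 8)

== LOOKUPS ==
["H3","H0","H2","H0","H2","H4"]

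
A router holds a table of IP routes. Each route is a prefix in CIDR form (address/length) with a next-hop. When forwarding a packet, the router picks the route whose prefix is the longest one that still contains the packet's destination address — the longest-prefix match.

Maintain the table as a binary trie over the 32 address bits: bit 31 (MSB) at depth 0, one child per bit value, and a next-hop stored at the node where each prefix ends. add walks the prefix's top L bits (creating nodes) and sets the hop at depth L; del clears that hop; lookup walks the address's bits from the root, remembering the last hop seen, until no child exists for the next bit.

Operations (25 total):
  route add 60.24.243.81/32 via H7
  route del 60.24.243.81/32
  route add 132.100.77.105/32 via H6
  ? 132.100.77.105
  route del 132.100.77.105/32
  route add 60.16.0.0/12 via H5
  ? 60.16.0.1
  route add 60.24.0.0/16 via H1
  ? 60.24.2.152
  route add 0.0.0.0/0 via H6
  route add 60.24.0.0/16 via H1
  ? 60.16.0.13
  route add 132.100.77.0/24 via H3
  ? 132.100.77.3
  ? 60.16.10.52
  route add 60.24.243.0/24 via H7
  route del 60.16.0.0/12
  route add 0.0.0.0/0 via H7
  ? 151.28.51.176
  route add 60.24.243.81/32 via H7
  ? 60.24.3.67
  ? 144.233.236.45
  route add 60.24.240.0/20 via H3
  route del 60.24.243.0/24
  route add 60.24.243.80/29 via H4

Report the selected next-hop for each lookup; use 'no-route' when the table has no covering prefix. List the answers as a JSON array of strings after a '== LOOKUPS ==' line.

Process each operation:
  + 60.24.243.81/32 (H7) depth=32
  - 60.24.243.81/32 clear@32
  + 132.100.77.105/32 (H6) depth=32
  ? 132.100.77.105  path d0:-→d1:-→d2:-→d3:-→d4:-→d5:-→d6:-→d7:-→d8:-→d9:-→d10:-→d11:-→d12:-→d13:-→d14:-→d15:-→d16:-→d17:-→d18:-→d19:-→d20:-→d21:-→d22:-→d23:-→d24:-→d25:-→d26:-→d27:-→d28:-→d29:-→d30:-→d31:-→d32:H6  best=H6
  - 132.100.77.105/32 clear@32
  + 60.16.0.0/12 (H5) depth=12
  ? 60.16.0.1  path d0:-→d1:-→d2:-→d3:-→d4:-→d5:-→d6:-→d7:-→d8:-→d9:-→d10:-→d11:-→d12:H5  best=H5
  + 60.24.0.0/16 (H1) depth=16
  ? 60.24.2.152  path d0:-→d1:-→d2:-→d3:-→d4:-→d5:-→d6:-→d7:-→d8:-→d9:-→d10:-→d11:-→d12:H5→d13:-→d14:-→d15:-→d16:H1  best=H1
  + 0.0.0.0/0 (H6) depth=0
  + 60.24.0.0/16 (H1) depth=16
  ? 60.16.0.13  path d0:H6→d1:-→d2:-→d3:-→d4:-→d5:-→d6:-→d7:-→d8:-→d9:-→d10:-→d11:-→d12:H5  best=H5
  + 132.100.77.0/24 (H3) depth=24
  ? 132.100.77.3  path d0:H6→d1:-→d2:-→d3:-→d4:-→d5:-→d6:-→d7:-→d8:-→d9:-→d10:-→d11:-→d12:-→d13:-→d14:-→d15:-→d16:-→d17:-→d18:-→d19:-→d20:-→d21:-→d22:-→d23:-→d24:H3→d25:-  best=H3
  ? 60.16.10.52  path d0:H6→d1:-→d2:-→d3:-→d4:-→d5:-→d6:-→d7:-→d8:-→d9:-→d10:-→d11:-→d12:H5  best=H5
  + 60.24.243.0/24 (H7) depth=24
  - 60.16.0.0/12 clear@12
  + 0.0.0.0/0 (H7) depth=0
  ? 151.28.51.176  path d0:H7→d1:-→d2:-→d3:-  best=H7
  + 60.24.243.81/32 (H7) depth=32
  ? 60.24.3.67  path d0:H7→d1:-→d2:-→d3:-→d4:-→d5:-→d6:-→d7:-→d8:-→d9:-→d10:-→d11:-→d12:-→d13:-→d14:-→d15:-→d16:H1  best=H1
  ? 144.233.236.45  path d0:H7→d1:-→d2:-→d3:-  best=H7
  + 60.24.240.0/20 (H3) depth=20
  - 60.24.243.0/24 clear@24
  + 60.24.243.80/29 (H4) depth=29

== LOOKUPS ==
["H6","H5","H1","H5","H3","H5","H7","H1","H7"]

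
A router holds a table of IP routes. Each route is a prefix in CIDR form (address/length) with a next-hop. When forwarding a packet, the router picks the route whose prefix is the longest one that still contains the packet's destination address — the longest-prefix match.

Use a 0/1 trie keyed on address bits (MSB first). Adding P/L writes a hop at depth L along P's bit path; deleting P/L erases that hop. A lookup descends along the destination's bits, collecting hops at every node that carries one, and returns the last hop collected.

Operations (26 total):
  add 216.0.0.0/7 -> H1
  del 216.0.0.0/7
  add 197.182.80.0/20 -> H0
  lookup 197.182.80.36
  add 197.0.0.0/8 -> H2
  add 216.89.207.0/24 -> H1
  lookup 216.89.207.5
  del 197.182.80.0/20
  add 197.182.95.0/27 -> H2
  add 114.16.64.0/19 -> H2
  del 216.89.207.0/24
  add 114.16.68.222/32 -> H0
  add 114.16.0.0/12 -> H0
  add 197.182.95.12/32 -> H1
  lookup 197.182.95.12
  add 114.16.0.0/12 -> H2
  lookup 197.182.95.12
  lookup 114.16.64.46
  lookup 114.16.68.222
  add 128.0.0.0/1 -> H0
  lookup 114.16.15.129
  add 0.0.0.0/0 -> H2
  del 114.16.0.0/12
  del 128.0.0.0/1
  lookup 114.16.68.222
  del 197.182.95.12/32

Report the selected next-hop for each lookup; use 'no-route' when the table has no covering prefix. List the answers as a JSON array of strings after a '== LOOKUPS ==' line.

Trace:
  + 216.0.0.0/7 (H1) depth=7
  - 216.0.0.0/7 clear@7
  + 197.182.80.0/20 (H0) depth=20
  ? 197.182.80.36  path d0:-→d1:-→d2:-→d3:-→d4:-→d5:-→d6:-→d7:-→d8:-→d9:-→d10:-→d11:-→d12:-→d13:-→d14:-→d15:-→d16:-→d17:-→d18:-→d19:-→d20:H0  best=H0
  + 197.0.0.0/8 (H2) depth=8
  + 216.89.207.0/24 (H1) depth=24
  ? 216.89.207.5  path d0:-→d1:-→d2:-→d3:-→d4:-→d5:-→d6:-→d7:-→d8:-→d9:-→d10:-→d11:-→d12:-→d13:-→d14:-→d15:-→d16:-→d17:-→d18:-→d19:-→d20:-→d21:-→d22:-→d23:-→d24:H1  best=H1
  - 197.182.80.0/20 clear@20
  + 197.182.95.0/27 (H2) depth=27
  + 114.16.64.0/19 (H2) depth=19
  - 216.89.207.0/24 clear@24
  + 114.16.68.222/32 (H0) depth=32
  + 114.16.0.0/12 (H0) depth=12
  + 197.182.95.12/32 (H1) depth=32
  ? 197.182.95.12  path d0:-→d1:-→d2:-→d3:-→d4:-→d5:-→d6:-→d7:-→d8:H2→d9:-→d10:-→d11:-→d12:-→d13:-→d14:-→d15:-→d16:-→d17:-→d18:-→d19:-→d20:-→d21:-→d22:-→d23:-→d24:-→d25:-→d26:-→d27:H2→d28:-→d29:-→d30:-→d31:-→d32:H1  best=H1
  + 114.16.0.0/12 (H2) depth=12
  ? 197.182.95.12  path d0:-→d1:-→d2:-→d3:-→d4:-→d5:-→d6:-→d7:-→d8:H2→d9:-→d10:-→d11:-→d12:-→d13:-→d14:-→d15:-→d16:-→d17:-→d18:-→d19:-→d20:-→d21:-→d22:-→d23:-→d24:-→d25:-→d26:-→d27:H2→d28:-→d29:-→d30:-→d31:-→d32:H1  best=H1
  ? 114.16.64.46  path d0:-→d1:-→d2:-→d3:-→d4:-→d5:-→d6:-→d7:-→d8:-→d9:-→d10:-→d11:-→d12:H2→d13:-→d14:-→d15:-→d16:-→d17:-→d18:-→d19:H2→d20:-→d21:-  best=H2
  ? 114.16.68.222  path d0:-→d1:-→d2:-→d3:-→d4:-→d5:-→d6:-→d7:-→d8:-→d9:-→d10:-→d11:-→d12:H2→d13:-→d14:-→d15:-→d16:-→d17:-→d18:-→d19:H2→d20:-→d21:-→d22:-→d23:-→d24:-→d25:-→d26:-→d27:-→d28:-→d29:-→d30:-→d31:-→d32:H0  best=H0
  + 128.0.0.0/1 (H0) depth=1
  ? 114.16.15.129  path d0:-→d1:-→d2:-→d3:-→d4:-→d5:-→d6:-→d7:-→d8:-→d9:-→d10:-→d11:-→d12:H2→d13:-→d14:-→d15:-→d16:-→d17:-  best=H2
  + 0.0.0.0/0 (H2) depth=0
  - 114.16.0.0/12 clear@12
  - 128.0.0.0/1 clear@1
  ? 114.16.68.222  path d0:H2→d1:-→d2:-→d3:-→d4:-→d5:-→d6:-→d7:-→d8:-→d9:-→d10:-→d11:-→d12:-→d13:-→d14:-→d15:-→d16:-→d17:-→d18:-→d19:H2→d20:-→d21:-→d22:-→d23:-→d24:-→d25:-→d26:-→d27:-→d28:-→d29:-→d30:-→d31:-→d32:H0  best=H0
  - 197.182.95.12/32 clear@32

== LOOKUPS ==
["H0","H1","H1","H1","H2","H0","H2","H0"]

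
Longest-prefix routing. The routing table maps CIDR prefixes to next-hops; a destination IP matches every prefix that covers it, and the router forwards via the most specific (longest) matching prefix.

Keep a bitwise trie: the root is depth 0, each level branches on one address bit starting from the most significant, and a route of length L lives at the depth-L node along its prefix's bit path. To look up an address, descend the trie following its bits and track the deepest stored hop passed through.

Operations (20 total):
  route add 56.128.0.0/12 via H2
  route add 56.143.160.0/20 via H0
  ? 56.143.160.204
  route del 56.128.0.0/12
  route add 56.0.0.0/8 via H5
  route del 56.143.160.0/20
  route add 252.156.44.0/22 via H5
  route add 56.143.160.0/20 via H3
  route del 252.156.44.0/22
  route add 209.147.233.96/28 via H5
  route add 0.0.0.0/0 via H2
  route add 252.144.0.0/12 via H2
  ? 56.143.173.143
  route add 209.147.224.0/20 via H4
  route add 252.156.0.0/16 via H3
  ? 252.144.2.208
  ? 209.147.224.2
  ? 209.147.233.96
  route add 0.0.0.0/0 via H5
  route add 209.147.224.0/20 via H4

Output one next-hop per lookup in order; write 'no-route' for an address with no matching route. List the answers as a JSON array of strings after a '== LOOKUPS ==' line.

Apply in order:
  add 56.128.0.0/12 -> H2 at depth 12
  add 56.143.160.0/20 -> H0 at depth 20
  Q 56.143.160.204: descend 00111000100011111010 ; hops seen [H2,H0] ; pick H0
  - 56.128.0.0/12 clear@12
  add 56.0.0.0/8 -> H5 at depth 8
  - 56.143.160.0/20 clear@20
  add 252.156.44.0/22 -> H5 at depth 22
  add 56.143.160.0/20 -> H3 at depth 20
  - 252.156.44.0/22 clear@22
  add 209.147.233.96/28 -> H5 at depth 28
  add 0.0.0.0/0 -> H2 at depth 0
  add 252.144.0.0/12 -> H2 at depth 12
  Q 56.143.173.143: descend 00111000100011111010 ; hops seen [H2,H5,H3] ; pick H3
  add 209.147.224.0/20 -> H4 at depth 20
  add 252.156.0.0/16 -> H3 at depth 16
  Q 252.144.2.208: descend 111111001001 ; hops seen [H2,H2] ; pick H2
  Q 209.147.224.2: descend 11010001100100111110 ; hops seen [H2,H4] ; pick H4
  Q 209.147.233.96: descend 1101000110010011111010010110 ; hops seen [H2,H4,H5] ; pick H5
  add 0.0.0.0/0 -> H5 at depth 0
  add 209.147.224.0/20 -> H4 at depth 20

== LOOKUPS ==
["H0","H3","H2","H4","H5"]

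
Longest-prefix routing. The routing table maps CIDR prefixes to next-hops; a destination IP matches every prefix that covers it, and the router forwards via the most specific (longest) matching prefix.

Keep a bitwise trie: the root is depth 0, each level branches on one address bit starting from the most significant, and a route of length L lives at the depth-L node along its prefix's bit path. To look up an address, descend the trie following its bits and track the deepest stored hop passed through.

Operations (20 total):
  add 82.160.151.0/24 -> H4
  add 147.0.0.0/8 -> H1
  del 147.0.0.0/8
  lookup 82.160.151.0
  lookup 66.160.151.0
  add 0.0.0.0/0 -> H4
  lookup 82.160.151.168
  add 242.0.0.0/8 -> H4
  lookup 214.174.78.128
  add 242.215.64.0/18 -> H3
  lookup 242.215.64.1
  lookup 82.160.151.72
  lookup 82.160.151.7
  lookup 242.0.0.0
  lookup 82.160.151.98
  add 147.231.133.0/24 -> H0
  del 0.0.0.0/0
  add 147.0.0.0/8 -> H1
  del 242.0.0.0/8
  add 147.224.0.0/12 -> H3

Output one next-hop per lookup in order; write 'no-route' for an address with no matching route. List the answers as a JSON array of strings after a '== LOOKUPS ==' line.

Apply in order:
  add 82.160.151.0/24 -> H4 at depth 24
  add 147.0.0.0/8 -> H1 at depth 8
  del 147.0.0.0/8 (clear depth 8)
  Q 82.160.151.0: descend 010100101010000010010111 ; hops seen [H4] ; pick H4
  Q 66.160.151.0: descend 010 ; hops seen [∅] ; pick no-route
  add 0.0.0.0/0 -> H4 at depth 0
  Q 82.160.151.168: descend 010100101010000010010111 ; hops seen [H4,H4] ; pick H4
  add 242.0.0.0/8 -> H4 at depth 8
  Q 214.174.78.128: descend 11 ; hops seen [H4] ; pick H4
  add 242.215.64.0/18 -> H3 at depth 18
  Q 242.215.64.1: descend 111100101101011101 ; hops seen [H4,H4,H3] ; pick H3
  Q 82.160.151.72: descend 010100101010000010010111 ; hops seen [H4,H4] ; pick H4
  Q 82.160.151.7: descend 010100101010000010010111 ; hops seen [H4,H4] ; pick H4
  Q 242.0.0.0: descend 11110010 ; hops seen [H4,H4] ; pick H4
  Q 82.160.151.98: descend 010100101010000010010111 ; hops seen [H4,H4] ; pick H4
  add 147.231.133.0/24 -> H0 at depth 24
  del 0.0.0.0/0 (clear depth 0)
  add 147.0.0.0/8 -> H1 at depth 8
  del 242.0.0.0/8 (clear depth 8)
  add 147.224.0.0/12 -> H3 at depth 12

== LOOKUPS ==
["H4","no-route","H4","H4","H3","H4","H4","H4","H4"]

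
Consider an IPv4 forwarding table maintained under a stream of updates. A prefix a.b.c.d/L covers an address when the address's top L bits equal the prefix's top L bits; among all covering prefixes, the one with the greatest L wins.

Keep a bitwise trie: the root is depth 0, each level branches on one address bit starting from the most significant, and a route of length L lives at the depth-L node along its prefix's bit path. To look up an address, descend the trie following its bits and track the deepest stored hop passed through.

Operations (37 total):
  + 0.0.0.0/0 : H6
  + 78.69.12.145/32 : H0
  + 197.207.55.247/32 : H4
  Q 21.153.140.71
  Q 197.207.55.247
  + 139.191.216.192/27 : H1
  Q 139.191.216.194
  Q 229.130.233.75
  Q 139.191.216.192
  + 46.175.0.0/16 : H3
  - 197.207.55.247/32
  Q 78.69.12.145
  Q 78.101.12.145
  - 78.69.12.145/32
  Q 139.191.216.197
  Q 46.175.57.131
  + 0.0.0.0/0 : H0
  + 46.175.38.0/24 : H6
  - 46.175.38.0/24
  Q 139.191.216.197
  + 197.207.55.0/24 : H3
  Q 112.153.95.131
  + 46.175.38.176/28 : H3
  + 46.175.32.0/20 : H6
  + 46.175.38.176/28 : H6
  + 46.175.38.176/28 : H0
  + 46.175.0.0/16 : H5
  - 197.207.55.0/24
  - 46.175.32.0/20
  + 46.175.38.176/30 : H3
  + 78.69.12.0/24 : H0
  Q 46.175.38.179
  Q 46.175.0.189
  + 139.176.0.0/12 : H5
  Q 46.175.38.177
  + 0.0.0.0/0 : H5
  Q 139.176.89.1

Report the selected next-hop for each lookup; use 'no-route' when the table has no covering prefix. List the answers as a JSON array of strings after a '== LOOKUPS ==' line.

Apply in order:
  + 0.0.0.0/0 (H6) depth=0
  + 78.69.12.145/32 (H0) depth=32
  + 197.207.55.247/32 (H4) depth=32
  lookup 21.153.140.71: bits 0 walk d0:H6→d1:- -> H6
  lookup 197.207.55.247: bits 11000101110011110011011111110111 walk d0:H6→d1:-→d2:-→d3:-→d4:-→d5:-→d6:-→d7:-→d8:-→d9:-→d10:-→d11:-→d12:-→d13:-→d14:-→d15:-→d16:-→d17:-→d18:-→d19:-→d20:-→d21:-→d22:-→d23:-→d24:-→d25:-→d26:-→d27:-→d28:-→d29:-→d30:-→d31:-→d32:H4 -> H4
  + 139.191.216.192/27 (H1) depth=27
  lookup 139.191.216.194: bits 100010111011111111011000110 walk d0:H6→d1:-→d2:-→d3:-→d4:-→d5:-→d6:-→d7:-→d8:-→d9:-→d10:-→d11:-→d12:-→d13:-→d14:-→d15:-→d16:-→d17:-→d18:-→d19:-→d20:-→d21:-→d22:-→d23:-→d24:-→d25:-→d26:-→d27:H1 -> H1
  lookup 229.130.233.75: bits 11 walk d0:H6→d1:-→d2:- -> H6
  lookup 139.191.216.192: bits 100010111011111111011000110 walk d0:H6→d1:-→d2:-→d3:-→d4:-→d5:-→d6:-→d7:-→d8:-→d9:-→d10:-→d11:-→d12:-→d13:-→d14:-→d15:-→d16:-→d17:-→d18:-→d19:-→d20:-→d21:-→d22:-→d23:-→d24:-→d25:-→d26:-→d27:H1 -> H1
  + 46.175.0.0/16 (H3) depth=16
  - 197.207.55.247/32 clear@32
  lookup 78.69.12.145: bits 01001110010001010000110010010001 walk d0:H6→d1:-→d2:-→d3:-→d4:-→d5:-→d6:-→d7:-→d8:-→d9:-→d10:-→d11:-→d12:-→d13:-→d14:-→d15:-→d16:-→d17:-→d18:-→d19:-→d20:-→d21:-→d22:-→d23:-→d24:-→d25:-→d26:-→d27:-→d28:-→d29:-→d30:-→d31:-→d32:H0 -> H0
  lookup 78.101.12.145: bits 0100111001 walk d0:H6→d1:-→d2:-→d3:-→d4:-→d5:-→d6:-→d7:-→d8:-→d9:-→d10:- -> H6
  - 78.69.12.145/32 clear@32
  lookup 139.191.216.197: bits 100010111011111111011000110 walk d0:H6→d1:-→d2:-→d3:-→d4:-→d5:-→d6:-→d7:-→d8:-→d9:-→d10:-→d11:-→d12:-→d13:-→d14:-→d15:-→d16:-→d17:-→d18:-→d19:-→d20:-→d21:-→d22:-→d23:-→d24:-→d25:-→d26:-→d27:H1 -> H1
  lookup 46.175.57.131: bits 0010111010101111 walk d0:H6→d1:-→d2:-→d3:-→d4:-→d5:-→d6:-→d7:-→d8:-→d9:-→d10:-→d11:-→d12:-→d13:-→d14:-→d15:-→d16:H3 -> H3
  + 0.0.0.0/0 (H0) depth=0
  + 46.175.38.0/24 (H6) depth=24
  - 46.175.38.0/24 clear@24
  lookup 139.191.216.197: bits 100010111011111111011000110 walk d0:H0→d1:-→d2:-→d3:-→d4:-→d5:-→d6:-→d7:-→d8:-→d9:-→d10:-→d11:-→d12:-→d13:-→d14:-→d15:-→d16:-→d17:-→d18:-→d19:-→d20:-→d21:-→d22:-→d23:-→d24:-→d25:-→d26:-→d27:H1 -> H1
  + 197.207.55.0/24 (H3) depth=24
  lookup 112.153.95.131: bits 01 walk d0:H0→d1:-→d2:- -> H0
  + 46.175.38.176/28 (H3) depth=28
  + 46.175.32.0/20 (H6) depth=20
  + 46.175.38.176/28 (H6) depth=28
  + 46.175.38.176/28 (H0) depth=28
  + 46.175.0.0/16 (H5) depth=16
  - 197.207.55.0/24 clear@24
  - 46.175.32.0/20 clear@20
  + 46.175.38.176/30 (H3) depth=30
  + 78.69.12.0/24 (H0) depth=24
  lookup 46.175.38.179: bits 001011101010111100100110101100 walk d0:H0→d1:-→d2:-→d3:-→d4:-→d5:-→d6:-→d7:-→d8:-→d9:-→d10:-→d11:-→d12:-→d13:-→d14:-→d15:-→d16:H5→d17:-→d18:-→d19:-→d20:-→d21:-→d22:-→d23:-→d24:-→d25:-→d26:-→d27:-→d28:H0→d29:-→d30:H3 -> H3
  lookup 46.175.0.189: bits 001011101010111100 walk d0:H0→d1:-→d2:-→d3:-→d4:-→d5:-→d6:-→d7:-→d8:-→d9:-→d10:-→d11:-→d12:-→d13:-→d14:-→d15:-→d16:H5→d17:-→d18:- -> H5
  + 139.176.0.0/12 (H5) depth=12
  lookup 46.175.38.177: bits 001011101010111100100110101100 walk d0:H0→d1:-→d2:-→d3:-→d4:-→d5:-→d6:-→d7:-→d8:-→d9:-→d10:-→d11:-→d12:-→d13:-→d14:-→d15:-→d16:H5→d17:-→d18:-→d19:-→d20:-→d21:-→d22:-→d23:-→d24:-→d25:-→d26:-→d27:-→d28:H0→d29:-→d30:H3 -> H3
  + 0.0.0.0/0 (H5) depth=0
  lookup 139.176.89.1: bits 100010111011 walk d0:H5→d1:-→d2:-→d3:-→d4:-→d5:-→d6:-→d7:-→d8:-→d9:-→d10:-→d11:-→d12:H5 -> H5

== LOOKUPS ==
["H6","H4","H1","H6","H1","H0","H6","H1","H3","H1","H0","H3","H5","H3","H5"]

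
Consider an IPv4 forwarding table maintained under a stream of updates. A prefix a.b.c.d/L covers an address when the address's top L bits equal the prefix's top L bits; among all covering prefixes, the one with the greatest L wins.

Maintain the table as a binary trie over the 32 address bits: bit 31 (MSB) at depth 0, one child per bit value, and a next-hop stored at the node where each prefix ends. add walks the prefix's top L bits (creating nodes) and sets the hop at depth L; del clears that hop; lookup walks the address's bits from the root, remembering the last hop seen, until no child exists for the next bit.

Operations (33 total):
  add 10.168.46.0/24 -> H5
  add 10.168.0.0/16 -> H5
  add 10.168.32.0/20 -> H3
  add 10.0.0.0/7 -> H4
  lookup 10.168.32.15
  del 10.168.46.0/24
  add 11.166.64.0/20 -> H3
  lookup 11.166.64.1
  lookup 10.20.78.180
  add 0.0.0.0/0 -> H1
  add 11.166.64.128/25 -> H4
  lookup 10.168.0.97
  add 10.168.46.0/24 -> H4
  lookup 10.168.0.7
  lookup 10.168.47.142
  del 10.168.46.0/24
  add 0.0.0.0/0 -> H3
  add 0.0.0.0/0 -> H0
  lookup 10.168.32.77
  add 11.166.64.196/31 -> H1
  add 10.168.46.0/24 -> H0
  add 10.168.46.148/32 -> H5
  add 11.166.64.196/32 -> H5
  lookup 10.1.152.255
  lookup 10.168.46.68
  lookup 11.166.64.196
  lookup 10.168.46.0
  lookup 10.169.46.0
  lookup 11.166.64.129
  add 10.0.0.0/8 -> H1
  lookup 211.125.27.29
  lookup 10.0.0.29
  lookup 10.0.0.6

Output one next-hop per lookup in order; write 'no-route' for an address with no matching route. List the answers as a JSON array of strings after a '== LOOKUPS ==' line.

Trace:
  + 10.168.46.0/24 (H5) depth=24
  + 10.168.0.0/16 (H5) depth=16
  + 10.168.32.0/20 (H3) depth=20
  + 10.0.0.0/7 (H4) depth=7
  ? 10.168.32.15  path d0:-→d1:-→d2:-→d3:-→d4:-→d5:-→d6:-→d7:H4→d8:-→d9:-→d10:-→d11:-→d12:-→d13:-→d14:-→d15:-→d16:H5→d17:-→d18:-→d19:-→d20:H3  best=H3
  del 10.168.46.0/24 (clear depth 24)
  + 11.166.64.0/20 (H3) depth=20
  ? 11.166.64.1  path d0:-→d1:-→d2:-→d3:-→d4:-→d5:-→d6:-→d7:H4→d8:-→d9:-→d10:-→d11:-→d12:-→d13:-→d14:-→d15:-→d16:-→d17:-→d18:-→d19:-→d20:H3  best=H3
  ? 10.20.78.180  path d0:-→d1:-→d2:-→d3:-→d4:-→d5:-→d6:-→d7:H4→d8:-  best=H4
  + 0.0.0.0/0 (H1) depth=0
  + 11.166.64.128/25 (H4) depth=25
  ? 10.168.0.97  path d0:H1→d1:-→d2:-→d3:-→d4:-→d5:-→d6:-→d7:H4→d8:-→d9:-→d10:-→d11:-→d12:-→d13:-→d14:-→d15:-→d16:H5→d17:-→d18:-  best=H5
  + 10.168.46.0/24 (H4) depth=24
  ? 10.168.0.7  path d0:H1→d1:-→d2:-→d3:-→d4:-→d5:-→d6:-→d7:H4→d8:-→d9:-→d10:-→d11:-→d12:-→d13:-→d14:-→d15:-→d16:H5→d17:-→d18:-  best=H5
  ? 10.168.47.142  path d0:H1→d1:-→d2:-→d3:-→d4:-→d5:-→d6:-→d7:H4→d8:-→d9:-→d10:-→d11:-→d12:-→d13:-→d14:-→d15:-→d16:H5→d17:-→d18:-→d19:-→d20:H3→d21:-→d22:-→d23:-  best=H3
  del 10.168.46.0/24 (clear depth 24)
  + 0.0.0.0/0 (H3) depth=0
  + 0.0.0.0/0 (H0) depth=0
  ? 10.168.32.77  path d0:H0→d1:-→d2:-→d3:-→d4:-→d5:-→d6:-→d7:H4→d8:-→d9:-→d10:-→d11:-→d12:-→d13:-→d14:-→d15:-→d16:H5→d17:-→d18:-→d19:-→d20:H3  best=H3
  + 11.166.64.196/31 (H1) depth=31
  + 10.168.46.0/24 (H0) depth=24
  + 10.168.46.148/32 (H5) depth=32
  + 11.166.64.196/32 (H5) depth=32
  ? 10.1.152.255  path d0:H0→d1:-→d2:-→d3:-→d4:-→d5:-→d6:-→d7:H4→d8:-  best=H4
  ? 10.168.46.68  path d0:H0→d1:-→d2:-→d3:-→d4:-→d5:-→d6:-→d7:H4→d8:-→d9:-→d10:-→d11:-→d12:-→d13:-→d14:-→d15:-→d16:H5→d17:-→d18:-→d19:-→d20:H3→d21:-→d22:-→d23:-→d24:H0  best=H0
  ? 11.166.64.196  path d0:H0→d1:-→d2:-→d3:-→d4:-→d5:-→d6:-→d7:H4→d8:-→d9:-→d10:-→d11:-→d12:-→d13:-→d14:-→d15:-→d16:-→d17:-→d18:-→d19:-→d20:H3→d21:-→d22:-→d23:-→d24:-→d25:H4→d26:-→d27:-→d28:-→d29:-→d30:-→d31:H1→d32:H5  best=H5
  ? 10.168.46.0  path d0:H0→d1:-→d2:-→d3:-→d4:-→d5:-→d6:-→d7:H4→d8:-→d9:-→d10:-→d11:-→d12:-→d13:-→d14:-→d15:-→d16:H5→d17:-→d18:-→d19:-→d20:H3→d21:-→d22:-→d23:-→d24:H0  best=H0
  ? 10.169.46.0  path d0:H0→d1:-→d2:-→d3:-→d4:-→d5:-→d6:-→d7:H4→d8:-→d9:-→d10:-→d11:-→d12:-→d13:-→d14:-→d15:-  best=H4
  ? 11.166.64.129  path d0:H0→d1:-→d2:-→d3:-→d4:-→d5:-→d6:-→d7:H4→d8:-→d9:-→d10:-→d11:-→d12:-→d13:-→d14:-→d15:-→d16:-→d17:-→d18:-→d19:-→d20:H3→d21:-→d22:-→d23:-→d24:-→d25:H4  best=H4
  + 10.0.0.0/8 (H1) depth=8
  ? 211.125.27.29  path d0:H0  best=H0
  ? 10.0.0.29  path d0:H0→d1:-→d2:-→d3:-→d4:-→d5:-→d6:-→d7:H4→d8:H1  best=H1
  ? 10.0.0.6  path d0:H0→d1:-→d2:-→d3:-→d4:-→d5:-→d6:-→d7:H4→d8:H1  best=H1

== LOOKUPS ==
["H3","H3","H4","H5","H5","H3","H3","H4","H0","H5","H0","H4","H4","H0","H1","H1"]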